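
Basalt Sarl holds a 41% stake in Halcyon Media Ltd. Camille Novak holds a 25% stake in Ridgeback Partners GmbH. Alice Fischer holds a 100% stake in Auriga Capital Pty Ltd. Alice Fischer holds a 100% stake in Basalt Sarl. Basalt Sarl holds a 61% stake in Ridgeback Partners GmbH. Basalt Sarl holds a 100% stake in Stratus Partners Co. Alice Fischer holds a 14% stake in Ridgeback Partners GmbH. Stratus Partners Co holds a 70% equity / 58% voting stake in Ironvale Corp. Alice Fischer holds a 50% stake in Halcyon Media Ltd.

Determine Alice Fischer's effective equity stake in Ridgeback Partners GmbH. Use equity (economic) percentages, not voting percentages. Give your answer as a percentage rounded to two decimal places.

75.00%

Alice reaches Ridgeback along 2 paths.
Direct stake: 14% = 14%.
Via Basalt: 100% × 61% = 61%.
Total: 14% + 61% = 75%.
Rounded: 75.00%.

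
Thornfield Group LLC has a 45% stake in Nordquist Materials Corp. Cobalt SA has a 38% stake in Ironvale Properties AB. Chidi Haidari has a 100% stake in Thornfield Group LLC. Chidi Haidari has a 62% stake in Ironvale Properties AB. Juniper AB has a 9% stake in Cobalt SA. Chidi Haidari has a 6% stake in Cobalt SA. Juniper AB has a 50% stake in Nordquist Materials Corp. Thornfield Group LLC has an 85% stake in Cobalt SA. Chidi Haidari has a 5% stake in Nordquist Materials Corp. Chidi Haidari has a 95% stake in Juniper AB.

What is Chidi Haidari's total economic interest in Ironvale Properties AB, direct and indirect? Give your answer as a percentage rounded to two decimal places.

99.83%

Chidi reaches Ironvale along 4 paths.
Via Cobalt: 6% × 38% = 2.28%.
Via Thornfield → Cobalt: 100% × 85% × 38% = 32.3%.
Via Juniper → Cobalt: 95% × 9% × 38% = 3.249%.
Direct stake: 62% = 62%.
Total: 2.28% + 32.3% + 3.249% + 62% = 99.829%.
Rounded: 99.83%.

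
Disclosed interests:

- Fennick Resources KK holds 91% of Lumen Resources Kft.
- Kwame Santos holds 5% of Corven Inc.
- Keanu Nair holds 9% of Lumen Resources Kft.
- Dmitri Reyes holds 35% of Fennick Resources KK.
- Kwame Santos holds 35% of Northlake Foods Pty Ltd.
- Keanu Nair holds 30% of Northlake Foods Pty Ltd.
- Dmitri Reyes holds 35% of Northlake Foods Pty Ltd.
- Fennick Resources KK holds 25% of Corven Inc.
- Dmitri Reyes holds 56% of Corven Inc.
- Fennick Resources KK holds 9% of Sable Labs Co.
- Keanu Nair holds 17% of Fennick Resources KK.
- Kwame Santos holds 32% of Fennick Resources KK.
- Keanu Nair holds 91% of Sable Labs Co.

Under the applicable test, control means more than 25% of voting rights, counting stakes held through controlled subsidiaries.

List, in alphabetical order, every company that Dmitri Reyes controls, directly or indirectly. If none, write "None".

Corven Inc, Fennick Resources KK, Lumen Resources Kft, Northlake Foods Pty Ltd

Dmitri holds 35% of Fennick, so Dmitri controls Fennick.
Dmitri holds 35% of Northlake, so Dmitri controls Northlake.
Dmitri and Fennick together hold 56% + 25% = 81% of Corven, so Dmitri controls Corven.
Fennick holds 91% of Lumen, so Dmitri controls Lumen.
No other company's threshold is met.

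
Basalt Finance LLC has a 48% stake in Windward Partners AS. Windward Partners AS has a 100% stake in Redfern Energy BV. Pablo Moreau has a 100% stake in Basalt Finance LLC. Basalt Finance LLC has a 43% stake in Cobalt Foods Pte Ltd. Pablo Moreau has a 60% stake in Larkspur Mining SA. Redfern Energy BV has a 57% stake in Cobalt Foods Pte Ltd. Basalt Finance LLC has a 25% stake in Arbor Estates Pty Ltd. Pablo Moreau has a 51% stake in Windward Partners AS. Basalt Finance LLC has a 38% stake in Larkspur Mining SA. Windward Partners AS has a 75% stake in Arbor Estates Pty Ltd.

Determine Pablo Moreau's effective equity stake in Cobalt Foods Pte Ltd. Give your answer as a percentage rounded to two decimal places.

Pablo reaches Cobalt along 3 paths.
Via Basalt: 100% × 43% = 43%.
Via Windward → Redfern: 51% × 100% × 57% = 29.07%.
Via Basalt → Windward → Redfern: 100% × 48% × 100% × 57% = 27.36%.
Total: 43% + 29.07% + 27.36% = 99.43%.

99.43%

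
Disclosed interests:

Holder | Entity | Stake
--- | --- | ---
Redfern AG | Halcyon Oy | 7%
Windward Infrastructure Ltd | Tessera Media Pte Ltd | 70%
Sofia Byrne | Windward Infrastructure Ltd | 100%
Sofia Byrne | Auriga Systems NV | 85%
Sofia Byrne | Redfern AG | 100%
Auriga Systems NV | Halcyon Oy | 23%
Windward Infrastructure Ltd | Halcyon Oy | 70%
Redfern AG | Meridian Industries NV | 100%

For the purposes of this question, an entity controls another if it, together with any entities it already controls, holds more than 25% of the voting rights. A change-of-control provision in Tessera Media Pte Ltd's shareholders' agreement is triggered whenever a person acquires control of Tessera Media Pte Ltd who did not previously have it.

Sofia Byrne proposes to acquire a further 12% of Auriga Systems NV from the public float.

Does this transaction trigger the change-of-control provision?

The purchase changes only Sofia's holdings, so Sofia is the only person who could newly come to control Tessera.
Sofia holds 100% of Windward, so Sofia controls Windward.
Windward holds 70% of Tessera, so Sofia controls Tessera.
So Sofia already controls Tessera before the transaction.
After the purchase, Sofia's direct stake in Auriga rises to 85% + 12% = 97%.
Sofia controlled Tessera already, so this is not a new person acquiring control; every other person's position is unchanged or reduced.
No new person acquires control, so the clause is not triggered.

No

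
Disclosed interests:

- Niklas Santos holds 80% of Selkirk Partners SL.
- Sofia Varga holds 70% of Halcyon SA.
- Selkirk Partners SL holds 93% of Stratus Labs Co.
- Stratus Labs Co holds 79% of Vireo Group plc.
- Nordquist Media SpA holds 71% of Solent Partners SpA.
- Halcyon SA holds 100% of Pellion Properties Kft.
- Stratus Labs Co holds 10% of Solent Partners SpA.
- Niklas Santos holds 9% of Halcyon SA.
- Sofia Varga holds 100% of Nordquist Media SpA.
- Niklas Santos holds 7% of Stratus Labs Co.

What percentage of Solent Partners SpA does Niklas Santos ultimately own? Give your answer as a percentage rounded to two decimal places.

8.14%

Niklas reaches Solent along 2 paths.
Via Selkirk → Stratus: 80% × 93% × 10% = 7.44%.
Via Stratus: 7% × 10% = 0.7%.
Total: 7.44% + 0.7% = 8.14%.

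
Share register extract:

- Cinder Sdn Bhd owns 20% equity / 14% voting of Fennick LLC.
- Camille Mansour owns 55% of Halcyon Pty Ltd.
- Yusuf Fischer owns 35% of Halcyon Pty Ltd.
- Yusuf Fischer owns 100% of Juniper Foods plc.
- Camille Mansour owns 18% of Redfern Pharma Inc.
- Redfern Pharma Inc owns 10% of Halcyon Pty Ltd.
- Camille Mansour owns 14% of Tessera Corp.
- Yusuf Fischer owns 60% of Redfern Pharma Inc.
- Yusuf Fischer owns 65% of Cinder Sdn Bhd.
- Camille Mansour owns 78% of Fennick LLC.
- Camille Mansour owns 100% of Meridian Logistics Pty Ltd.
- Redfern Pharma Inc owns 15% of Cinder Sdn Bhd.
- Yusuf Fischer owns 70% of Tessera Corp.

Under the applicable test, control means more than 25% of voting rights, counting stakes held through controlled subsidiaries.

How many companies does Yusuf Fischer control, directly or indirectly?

5

Yusuf holds 100% of Juniper, so Yusuf controls Juniper.
Yusuf holds 60% of Redfern, so Yusuf controls Redfern.
Yusuf holds 70% of Tessera, so Yusuf controls Tessera.
Yusuf and Redfern together hold 65% + 15% = 80% of Cinder, so Yusuf controls Cinder.
Redfern and Yusuf together hold 10% + 35% = 45% of Halcyon, so Yusuf controls Halcyon.
No other company's threshold is met.
Yusuf controls 5 companies.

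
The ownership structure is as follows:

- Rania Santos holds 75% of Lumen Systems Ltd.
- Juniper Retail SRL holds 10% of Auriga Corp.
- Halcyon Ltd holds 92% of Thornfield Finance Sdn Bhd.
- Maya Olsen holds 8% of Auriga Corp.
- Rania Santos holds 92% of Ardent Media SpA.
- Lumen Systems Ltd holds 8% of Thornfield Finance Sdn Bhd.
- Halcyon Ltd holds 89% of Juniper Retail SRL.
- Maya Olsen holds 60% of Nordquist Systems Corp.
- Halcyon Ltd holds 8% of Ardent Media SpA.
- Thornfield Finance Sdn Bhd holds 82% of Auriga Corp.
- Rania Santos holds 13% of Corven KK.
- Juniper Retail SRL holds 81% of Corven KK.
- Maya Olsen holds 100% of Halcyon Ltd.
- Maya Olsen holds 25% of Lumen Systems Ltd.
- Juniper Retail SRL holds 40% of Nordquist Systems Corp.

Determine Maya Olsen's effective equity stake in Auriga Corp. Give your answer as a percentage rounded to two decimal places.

93.98%

Maya reaches Auriga along 4 paths.
Via Lumen → Thornfield: 25% × 8% × 82% = 1.64%.
Via Halcyon → Thornfield: 100% × 92% × 82% = 75.44%.
Via Halcyon → Juniper: 100% × 89% × 10% = 8.9%.
Direct stake: 8% = 8%.
Total: 1.64% + 75.44% + 8.9% + 8% = 93.98%.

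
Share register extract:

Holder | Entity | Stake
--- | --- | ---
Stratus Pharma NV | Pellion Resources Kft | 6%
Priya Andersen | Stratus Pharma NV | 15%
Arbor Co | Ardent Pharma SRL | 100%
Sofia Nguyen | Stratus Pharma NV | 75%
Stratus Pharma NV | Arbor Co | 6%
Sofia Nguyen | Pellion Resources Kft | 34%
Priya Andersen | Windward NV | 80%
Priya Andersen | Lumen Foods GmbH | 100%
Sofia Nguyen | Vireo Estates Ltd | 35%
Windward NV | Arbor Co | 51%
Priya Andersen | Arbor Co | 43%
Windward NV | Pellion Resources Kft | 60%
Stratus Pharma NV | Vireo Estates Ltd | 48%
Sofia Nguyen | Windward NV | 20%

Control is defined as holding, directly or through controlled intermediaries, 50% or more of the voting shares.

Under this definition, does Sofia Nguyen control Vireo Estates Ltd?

Yes

Sofia holds 75% of Stratus, so Sofia controls Stratus.
Sofia and Stratus together hold 35% + 48% = 83% of Vireo, so Sofia controls Vireo.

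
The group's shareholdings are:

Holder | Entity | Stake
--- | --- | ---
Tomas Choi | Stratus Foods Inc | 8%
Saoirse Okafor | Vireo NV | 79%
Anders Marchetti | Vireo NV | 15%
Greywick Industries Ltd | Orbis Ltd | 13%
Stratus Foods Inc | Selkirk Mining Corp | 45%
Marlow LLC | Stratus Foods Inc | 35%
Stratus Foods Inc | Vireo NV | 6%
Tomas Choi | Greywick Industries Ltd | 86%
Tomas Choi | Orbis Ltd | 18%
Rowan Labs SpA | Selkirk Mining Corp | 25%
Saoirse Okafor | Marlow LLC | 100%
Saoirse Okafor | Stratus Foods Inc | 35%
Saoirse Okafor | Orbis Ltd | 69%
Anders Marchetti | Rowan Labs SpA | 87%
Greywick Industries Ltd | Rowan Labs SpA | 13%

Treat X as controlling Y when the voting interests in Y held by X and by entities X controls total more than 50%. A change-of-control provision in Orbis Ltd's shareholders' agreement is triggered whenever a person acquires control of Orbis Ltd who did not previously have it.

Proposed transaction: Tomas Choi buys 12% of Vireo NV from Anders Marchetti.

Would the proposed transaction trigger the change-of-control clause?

No

The purchase adds only to Tomas's holdings (Anders's stake shrinks), so Tomas is the only person who could newly come to control Orbis.
Tomas holds 86% of Greywick, so Tomas controls Greywick.
In Orbis, Tomas's side holds only 18% + 13% = 31%, not > 50%.
So before the transaction, Tomas does not control Orbis.
After the purchase, Tomas holds 12% of Vireo directly, and Anders's stake falls to 3%.
Tomas's side now holds 12% of Vireo, not > 50%, so Tomas still does not control Vireo.
After the transaction, Tomas's side holds 18% + 13% = 31% of Orbis, not > 50%, so Tomas still does not control Orbis.
No new person acquires control, so the clause is not triggered.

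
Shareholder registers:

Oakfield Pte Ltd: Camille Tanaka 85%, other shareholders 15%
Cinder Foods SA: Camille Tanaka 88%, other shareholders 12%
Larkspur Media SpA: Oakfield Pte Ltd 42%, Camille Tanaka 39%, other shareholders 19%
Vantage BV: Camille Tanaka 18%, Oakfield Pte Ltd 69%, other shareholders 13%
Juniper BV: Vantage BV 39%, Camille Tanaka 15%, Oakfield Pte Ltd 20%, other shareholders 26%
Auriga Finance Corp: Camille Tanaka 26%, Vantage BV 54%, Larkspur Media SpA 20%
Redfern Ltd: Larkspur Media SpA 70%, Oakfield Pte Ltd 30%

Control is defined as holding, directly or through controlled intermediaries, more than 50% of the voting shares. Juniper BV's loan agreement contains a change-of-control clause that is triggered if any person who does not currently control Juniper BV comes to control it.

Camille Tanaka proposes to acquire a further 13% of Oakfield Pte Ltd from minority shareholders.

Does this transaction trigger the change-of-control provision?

No

The purchase changes only Camille's holdings, so Camille is the only person who could newly come to control Juniper.
Camille holds 85% of Oakfield, so Camille controls Oakfield.
Camille and Oakfield together hold 18% + 69% = 87% of Vantage, so Camille controls Vantage.
Vantage and Camille and Oakfield together hold 39% + 15% + 20% = 74% of Juniper, so Camille controls Juniper.
So Camille already controls Juniper before the transaction.
After the purchase, Camille's direct stake in Oakfield rises to 85% + 13% = 98%.
Camille controlled Juniper already, so this is not a new person acquiring control; every other person's position is unchanged or reduced.
No new person acquires control, so the clause is not triggered.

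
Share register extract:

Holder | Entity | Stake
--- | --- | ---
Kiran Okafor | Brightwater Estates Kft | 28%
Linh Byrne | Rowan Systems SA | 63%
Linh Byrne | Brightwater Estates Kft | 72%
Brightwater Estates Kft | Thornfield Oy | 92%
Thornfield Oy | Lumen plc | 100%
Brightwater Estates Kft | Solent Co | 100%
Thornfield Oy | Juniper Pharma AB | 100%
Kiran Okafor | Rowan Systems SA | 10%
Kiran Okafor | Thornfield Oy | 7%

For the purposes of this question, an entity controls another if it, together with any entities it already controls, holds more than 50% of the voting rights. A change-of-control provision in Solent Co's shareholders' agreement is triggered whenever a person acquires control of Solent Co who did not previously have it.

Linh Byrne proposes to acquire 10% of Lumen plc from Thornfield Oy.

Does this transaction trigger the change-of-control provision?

The purchase adds only to Linh's holdings (Thornfield's stake shrinks), so Linh is the only person who could newly come to control Solent.
Linh holds 72% of Brightwater, so Linh controls Brightwater.
Brightwater holds 100% of Solent, so Linh controls Solent.
So Linh already controls Solent before the transaction.
After the purchase, Linh holds 10% of Lumen directly, and Thornfield's stake falls to 90%.
Linh controlled Solent already, so this is not a new person acquiring control; every other person's position is unchanged or reduced.
No new person acquires control, so the clause is not triggered.

No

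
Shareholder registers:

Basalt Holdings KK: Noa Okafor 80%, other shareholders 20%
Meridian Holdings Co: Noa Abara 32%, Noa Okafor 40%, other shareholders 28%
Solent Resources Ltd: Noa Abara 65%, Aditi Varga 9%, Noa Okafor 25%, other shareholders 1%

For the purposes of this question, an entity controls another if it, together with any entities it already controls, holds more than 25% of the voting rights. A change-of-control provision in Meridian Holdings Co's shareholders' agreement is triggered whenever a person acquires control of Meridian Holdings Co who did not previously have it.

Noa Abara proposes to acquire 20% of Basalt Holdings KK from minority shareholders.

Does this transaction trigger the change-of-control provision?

The purchase changes only Noa Abara's holdings, so Noa Abara is the only person who could newly come to control Meridian.
Noa Abara holds 32% of Meridian, so Noa Abara controls Meridian.
So Noa Abara already controls Meridian before the transaction.
After the purchase, Noa Abara holds 20% of Basalt directly.
Noa Abara controlled Meridian already, so this is not a new person acquiring control; every other person's position is unchanged or reduced.
No new person acquires control, so the clause is not triggered.

No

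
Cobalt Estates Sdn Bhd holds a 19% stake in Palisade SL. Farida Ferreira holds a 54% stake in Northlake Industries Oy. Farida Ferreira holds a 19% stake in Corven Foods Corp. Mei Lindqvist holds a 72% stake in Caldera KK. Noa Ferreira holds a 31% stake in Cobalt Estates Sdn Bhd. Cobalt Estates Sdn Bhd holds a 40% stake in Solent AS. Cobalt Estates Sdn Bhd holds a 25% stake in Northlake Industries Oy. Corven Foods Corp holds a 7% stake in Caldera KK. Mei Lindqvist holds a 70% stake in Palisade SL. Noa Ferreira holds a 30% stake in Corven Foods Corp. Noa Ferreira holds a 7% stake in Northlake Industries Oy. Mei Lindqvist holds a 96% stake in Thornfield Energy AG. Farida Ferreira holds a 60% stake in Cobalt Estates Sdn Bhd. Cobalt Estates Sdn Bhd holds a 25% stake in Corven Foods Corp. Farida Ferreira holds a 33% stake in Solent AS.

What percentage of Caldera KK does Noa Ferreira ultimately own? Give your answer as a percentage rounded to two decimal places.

Noa reaches Caldera along 2 paths.
Via Cobalt → Corven: 31% × 25% × 7% = 0.5425%.
Via Corven: 30% × 7% = 2.1%.
Total: 0.5425% + 2.1% = 2.6425%.
Rounded: 2.64%.

2.64%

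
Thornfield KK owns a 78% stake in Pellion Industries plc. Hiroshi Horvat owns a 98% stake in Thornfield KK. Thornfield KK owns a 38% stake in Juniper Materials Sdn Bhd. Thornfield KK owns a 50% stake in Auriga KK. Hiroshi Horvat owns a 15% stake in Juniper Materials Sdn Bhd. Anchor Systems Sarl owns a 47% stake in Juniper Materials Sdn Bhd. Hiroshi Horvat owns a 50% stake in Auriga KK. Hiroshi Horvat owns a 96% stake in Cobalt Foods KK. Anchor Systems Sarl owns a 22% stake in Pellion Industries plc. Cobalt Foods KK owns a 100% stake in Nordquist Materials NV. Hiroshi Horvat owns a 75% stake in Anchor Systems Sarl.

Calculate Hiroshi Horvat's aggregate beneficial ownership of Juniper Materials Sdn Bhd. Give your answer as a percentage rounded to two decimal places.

87.49%

Hiroshi reaches Juniper along 3 paths.
Via Thornfield: 98% × 38% = 37.24%.
Via Anchor: 75% × 47% = 35.25%.
Direct stake: 15% = 15%.
Total: 37.24% + 35.25% + 15% = 87.49%.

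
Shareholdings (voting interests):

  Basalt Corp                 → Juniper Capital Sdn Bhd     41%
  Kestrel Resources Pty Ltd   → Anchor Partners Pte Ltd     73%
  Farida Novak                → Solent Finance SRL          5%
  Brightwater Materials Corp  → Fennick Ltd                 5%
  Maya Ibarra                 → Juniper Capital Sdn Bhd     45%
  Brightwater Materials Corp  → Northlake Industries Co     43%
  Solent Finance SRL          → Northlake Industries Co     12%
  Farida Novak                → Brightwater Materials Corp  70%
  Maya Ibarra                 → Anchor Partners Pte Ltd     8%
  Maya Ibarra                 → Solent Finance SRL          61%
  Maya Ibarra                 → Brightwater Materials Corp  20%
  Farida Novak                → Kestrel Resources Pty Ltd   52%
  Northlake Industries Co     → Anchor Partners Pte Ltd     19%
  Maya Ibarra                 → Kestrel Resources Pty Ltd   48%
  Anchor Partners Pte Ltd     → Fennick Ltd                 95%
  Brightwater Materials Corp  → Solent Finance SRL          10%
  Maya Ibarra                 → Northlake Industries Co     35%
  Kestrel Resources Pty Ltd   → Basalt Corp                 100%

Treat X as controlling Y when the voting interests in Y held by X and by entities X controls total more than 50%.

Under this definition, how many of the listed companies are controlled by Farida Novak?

5

Farida holds 52% of Kestrel, so Farida controls Kestrel.
Farida holds 70% of Brightwater, so Farida controls Brightwater.
Kestrel holds 100% of Basalt, so Farida controls Basalt.
Kestrel holds 73% of Anchor, so Farida controls Anchor.
Brightwater and Anchor together hold 5% + 95% = 100% of Fennick, so Farida controls Fennick.
No other company's threshold is met.
Farida controls 5 companies.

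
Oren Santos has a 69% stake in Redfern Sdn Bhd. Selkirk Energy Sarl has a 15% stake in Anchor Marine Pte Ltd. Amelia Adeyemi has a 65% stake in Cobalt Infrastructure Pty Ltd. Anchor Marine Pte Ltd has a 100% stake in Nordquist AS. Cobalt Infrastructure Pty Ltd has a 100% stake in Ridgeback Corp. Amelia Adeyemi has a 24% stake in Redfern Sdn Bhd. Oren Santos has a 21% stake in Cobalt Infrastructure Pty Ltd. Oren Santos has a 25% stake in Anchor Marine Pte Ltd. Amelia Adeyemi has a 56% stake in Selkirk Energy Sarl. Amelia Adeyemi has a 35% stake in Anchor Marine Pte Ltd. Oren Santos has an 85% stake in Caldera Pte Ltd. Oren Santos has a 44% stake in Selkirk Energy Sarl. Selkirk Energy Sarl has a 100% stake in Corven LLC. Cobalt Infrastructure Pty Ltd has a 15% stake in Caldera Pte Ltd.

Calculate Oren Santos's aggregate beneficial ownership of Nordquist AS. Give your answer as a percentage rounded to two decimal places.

Oren reaches Nordquist along 2 paths.
Via Selkirk → Anchor: 44% × 15% × 100% = 6.6%.
Via Anchor: 25% × 100% = 25%.
Total: 6.6% + 25% = 31.6%.
Rounded: 31.60%.

31.60%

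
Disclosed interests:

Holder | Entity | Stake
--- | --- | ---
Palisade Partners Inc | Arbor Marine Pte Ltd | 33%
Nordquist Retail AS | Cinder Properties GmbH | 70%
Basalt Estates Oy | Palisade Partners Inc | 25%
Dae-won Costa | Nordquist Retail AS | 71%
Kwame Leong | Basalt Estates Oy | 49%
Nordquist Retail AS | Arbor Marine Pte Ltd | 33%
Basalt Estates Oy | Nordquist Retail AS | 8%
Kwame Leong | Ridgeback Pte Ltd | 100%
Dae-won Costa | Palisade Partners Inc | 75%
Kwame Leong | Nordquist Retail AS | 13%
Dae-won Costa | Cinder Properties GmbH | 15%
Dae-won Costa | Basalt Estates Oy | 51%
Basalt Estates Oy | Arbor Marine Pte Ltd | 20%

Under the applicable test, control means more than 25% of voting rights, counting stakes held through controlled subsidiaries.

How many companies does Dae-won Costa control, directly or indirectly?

Dae-won holds 51% of Basalt, so Dae-won controls Basalt.
Dae-won and Basalt together hold 71% + 8% = 79% of Nordquist, so Dae-won controls Nordquist.
Basalt and Dae-won together hold 25% + 75% = 100% of Palisade, so Dae-won controls Palisade.
Dae-won and Nordquist together hold 15% + 70% = 85% of Cinder, so Dae-won controls Cinder.
Basalt and Nordquist and Palisade together hold 20% + 33% + 33% = 86% of Arbor, so Dae-won controls Arbor.
No other company's threshold is met.
Dae-won controls 5 companies.

5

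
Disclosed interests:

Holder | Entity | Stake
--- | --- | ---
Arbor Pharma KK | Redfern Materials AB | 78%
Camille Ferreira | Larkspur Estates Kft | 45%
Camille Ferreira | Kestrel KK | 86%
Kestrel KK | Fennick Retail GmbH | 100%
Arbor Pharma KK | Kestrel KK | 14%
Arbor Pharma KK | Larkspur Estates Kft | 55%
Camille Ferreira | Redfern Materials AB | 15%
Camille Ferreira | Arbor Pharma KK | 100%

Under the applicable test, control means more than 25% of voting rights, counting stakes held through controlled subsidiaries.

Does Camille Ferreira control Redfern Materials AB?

Camille holds 100% of Arbor, so Camille controls Arbor.
Camille and Arbor together hold 15% + 78% = 93% of Redfern, so Camille controls Redfern.

Yes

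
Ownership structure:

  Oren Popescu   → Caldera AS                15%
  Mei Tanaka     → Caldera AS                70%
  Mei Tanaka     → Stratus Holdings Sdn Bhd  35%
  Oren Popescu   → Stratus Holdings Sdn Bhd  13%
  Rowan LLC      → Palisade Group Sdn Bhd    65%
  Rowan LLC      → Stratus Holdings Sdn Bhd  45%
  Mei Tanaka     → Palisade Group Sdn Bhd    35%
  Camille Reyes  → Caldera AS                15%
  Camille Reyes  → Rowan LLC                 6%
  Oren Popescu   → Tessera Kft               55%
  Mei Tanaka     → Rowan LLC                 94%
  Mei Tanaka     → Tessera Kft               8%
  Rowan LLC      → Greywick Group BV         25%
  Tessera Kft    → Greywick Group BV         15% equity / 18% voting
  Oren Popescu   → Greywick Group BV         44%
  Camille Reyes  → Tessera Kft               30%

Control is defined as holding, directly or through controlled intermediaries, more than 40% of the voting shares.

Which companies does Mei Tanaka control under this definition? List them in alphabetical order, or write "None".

Mei holds 94% of Rowan, so Mei controls Rowan.
Rowan and Mei together hold 45% + 35% = 80% of Stratus, so Mei controls Stratus.
Mei holds 70% of Caldera, so Mei controls Caldera.
Rowan and Mei together hold 65% + 35% = 100% of Palisade, so Mei controls Palisade.
No other company's threshold is met.

Caldera AS, Palisade Group Sdn Bhd, Rowan LLC, Stratus Holdings Sdn Bhd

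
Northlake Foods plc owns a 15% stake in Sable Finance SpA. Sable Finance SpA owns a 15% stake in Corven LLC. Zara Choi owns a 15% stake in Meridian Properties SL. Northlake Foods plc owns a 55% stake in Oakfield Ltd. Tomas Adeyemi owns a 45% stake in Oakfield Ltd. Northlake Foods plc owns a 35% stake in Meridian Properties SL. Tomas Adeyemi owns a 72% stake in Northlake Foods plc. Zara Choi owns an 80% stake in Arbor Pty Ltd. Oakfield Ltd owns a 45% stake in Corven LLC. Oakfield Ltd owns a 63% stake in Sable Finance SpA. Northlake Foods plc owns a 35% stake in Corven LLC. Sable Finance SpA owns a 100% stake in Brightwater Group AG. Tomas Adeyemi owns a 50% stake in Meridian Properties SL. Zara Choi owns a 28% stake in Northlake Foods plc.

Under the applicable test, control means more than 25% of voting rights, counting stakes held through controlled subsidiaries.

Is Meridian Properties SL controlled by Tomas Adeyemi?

Tomas holds 72% of Northlake, so Tomas controls Northlake.
Tomas and Northlake together hold 50% + 35% = 85% of Meridian, so Tomas controls Meridian.

Yes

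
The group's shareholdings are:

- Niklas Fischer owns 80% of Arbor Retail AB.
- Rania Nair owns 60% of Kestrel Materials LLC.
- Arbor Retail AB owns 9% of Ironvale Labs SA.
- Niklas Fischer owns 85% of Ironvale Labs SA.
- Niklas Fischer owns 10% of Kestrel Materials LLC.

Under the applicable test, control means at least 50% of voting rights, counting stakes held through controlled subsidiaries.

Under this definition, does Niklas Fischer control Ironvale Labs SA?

Yes

Niklas holds 80% of Arbor, so Niklas controls Arbor.
Niklas and Arbor together hold 85% + 9% = 94% of Ironvale, so Niklas controls Ironvale.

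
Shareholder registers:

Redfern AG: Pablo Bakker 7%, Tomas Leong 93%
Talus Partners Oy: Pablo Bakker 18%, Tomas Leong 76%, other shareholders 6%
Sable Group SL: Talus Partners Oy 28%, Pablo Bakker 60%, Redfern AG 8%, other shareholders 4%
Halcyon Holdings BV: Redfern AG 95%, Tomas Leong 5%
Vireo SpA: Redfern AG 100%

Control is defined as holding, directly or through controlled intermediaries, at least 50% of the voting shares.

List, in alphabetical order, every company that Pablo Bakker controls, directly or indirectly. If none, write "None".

Pablo holds 60% of Sable, so Pablo controls Sable.
No other company's threshold is met.

Sable Group SL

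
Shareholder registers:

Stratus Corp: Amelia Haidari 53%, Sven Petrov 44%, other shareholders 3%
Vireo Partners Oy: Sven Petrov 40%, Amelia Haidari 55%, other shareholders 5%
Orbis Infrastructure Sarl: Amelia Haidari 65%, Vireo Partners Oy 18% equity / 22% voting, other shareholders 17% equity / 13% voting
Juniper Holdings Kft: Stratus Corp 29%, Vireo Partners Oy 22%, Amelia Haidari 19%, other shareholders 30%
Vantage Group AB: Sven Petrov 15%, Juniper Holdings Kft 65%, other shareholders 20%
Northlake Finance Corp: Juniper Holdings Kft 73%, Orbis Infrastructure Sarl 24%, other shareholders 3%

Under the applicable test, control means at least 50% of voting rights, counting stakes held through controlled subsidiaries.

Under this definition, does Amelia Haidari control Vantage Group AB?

Amelia holds 55% of Vireo, so Amelia controls Vireo.
Amelia holds 53% of Stratus, so Amelia controls Stratus.
Stratus and Vireo and Amelia together hold 29% + 22% + 19% = 70% of Juniper, so Amelia controls Juniper.
Juniper holds 65% of Vantage, so Amelia controls Vantage.

Yes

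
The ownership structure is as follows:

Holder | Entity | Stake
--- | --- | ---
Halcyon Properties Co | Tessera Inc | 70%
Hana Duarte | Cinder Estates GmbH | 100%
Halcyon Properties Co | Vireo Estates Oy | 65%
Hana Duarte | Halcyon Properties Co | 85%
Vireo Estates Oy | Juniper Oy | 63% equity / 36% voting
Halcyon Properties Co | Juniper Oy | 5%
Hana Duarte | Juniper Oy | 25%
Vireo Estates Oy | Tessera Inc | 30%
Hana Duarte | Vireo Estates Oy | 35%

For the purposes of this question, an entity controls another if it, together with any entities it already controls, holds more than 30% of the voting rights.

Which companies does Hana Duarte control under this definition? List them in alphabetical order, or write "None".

Hana holds 85% of Halcyon, so Hana controls Halcyon.
Halcyon and Hana together hold 65% + 35% = 100% of Vireo, so Hana controls Vireo.
Vireo and Halcyon together hold 30% + 70% = 100% of Tessera, so Hana controls Tessera.
Vireo and Hana and Halcyon together hold 36% + 25% + 5% = 66% of Juniper, so Hana controls Juniper.
Hana holds 100% of Cinder, so Hana controls Cinder.

Cinder Estates GmbH, Halcyon Properties Co, Juniper Oy, Tessera Inc, Vireo Estates Oy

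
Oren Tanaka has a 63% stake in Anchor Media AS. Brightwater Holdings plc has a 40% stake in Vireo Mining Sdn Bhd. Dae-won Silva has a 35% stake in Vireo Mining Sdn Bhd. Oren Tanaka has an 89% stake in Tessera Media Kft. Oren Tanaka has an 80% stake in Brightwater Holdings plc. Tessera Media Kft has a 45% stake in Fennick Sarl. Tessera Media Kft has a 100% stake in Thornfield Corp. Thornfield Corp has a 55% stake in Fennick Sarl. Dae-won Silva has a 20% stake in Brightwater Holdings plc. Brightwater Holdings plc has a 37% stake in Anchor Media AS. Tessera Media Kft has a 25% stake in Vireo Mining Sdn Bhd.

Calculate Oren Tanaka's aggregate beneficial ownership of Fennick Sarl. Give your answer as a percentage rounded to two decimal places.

89.00%

Oren reaches Fennick along 2 paths.
Via Tessera → Thornfield: 89% × 100% × 55% = 48.95%.
Via Tessera: 89% × 45% = 40.05%.
Total: 48.95% + 40.05% = 89%.
Rounded: 89.00%.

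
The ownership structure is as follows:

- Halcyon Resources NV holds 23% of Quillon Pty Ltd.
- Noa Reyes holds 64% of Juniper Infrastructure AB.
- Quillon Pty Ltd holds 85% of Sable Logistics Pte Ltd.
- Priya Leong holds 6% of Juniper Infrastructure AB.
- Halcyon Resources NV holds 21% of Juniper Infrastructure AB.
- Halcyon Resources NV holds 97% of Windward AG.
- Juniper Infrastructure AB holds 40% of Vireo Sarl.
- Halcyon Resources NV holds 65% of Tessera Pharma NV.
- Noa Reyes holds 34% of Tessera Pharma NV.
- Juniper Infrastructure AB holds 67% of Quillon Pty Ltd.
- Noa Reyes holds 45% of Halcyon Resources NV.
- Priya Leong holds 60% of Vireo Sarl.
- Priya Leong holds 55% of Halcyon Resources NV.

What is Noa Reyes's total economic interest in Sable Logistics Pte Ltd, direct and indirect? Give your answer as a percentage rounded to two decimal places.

50.63%

Noa reaches Sable along 3 paths.
Via Halcyon → Quillon: 45% × 23% × 85% = 8.7975%.
Via Juniper → Quillon: 64% × 67% × 85% = 36.448%.
Via Halcyon → Juniper → Quillon: 45% × 21% × 67% × 85% = 5.381775%.
Total: 8.7975% + 36.448% + 5.381775% = 50.627275%.
Rounded: 50.63%.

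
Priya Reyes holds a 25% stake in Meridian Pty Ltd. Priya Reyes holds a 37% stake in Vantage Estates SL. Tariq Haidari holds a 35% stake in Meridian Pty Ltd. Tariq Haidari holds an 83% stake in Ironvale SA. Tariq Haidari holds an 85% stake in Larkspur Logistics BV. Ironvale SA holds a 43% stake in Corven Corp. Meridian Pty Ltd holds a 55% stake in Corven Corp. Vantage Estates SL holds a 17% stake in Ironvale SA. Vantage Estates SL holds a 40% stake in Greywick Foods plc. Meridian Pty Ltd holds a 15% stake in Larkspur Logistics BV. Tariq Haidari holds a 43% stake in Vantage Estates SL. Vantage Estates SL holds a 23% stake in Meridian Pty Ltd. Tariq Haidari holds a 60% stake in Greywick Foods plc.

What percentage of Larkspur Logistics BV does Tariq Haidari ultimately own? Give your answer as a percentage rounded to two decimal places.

91.73%

Tariq reaches Larkspur along 3 paths.
Direct stake: 85% = 85%.
Via Vantage → Meridian: 43% × 23% × 15% = 1.4835%.
Via Meridian: 35% × 15% = 5.25%.
Total: 85% + 1.4835% + 5.25% = 91.7335%.
Rounded: 91.73%.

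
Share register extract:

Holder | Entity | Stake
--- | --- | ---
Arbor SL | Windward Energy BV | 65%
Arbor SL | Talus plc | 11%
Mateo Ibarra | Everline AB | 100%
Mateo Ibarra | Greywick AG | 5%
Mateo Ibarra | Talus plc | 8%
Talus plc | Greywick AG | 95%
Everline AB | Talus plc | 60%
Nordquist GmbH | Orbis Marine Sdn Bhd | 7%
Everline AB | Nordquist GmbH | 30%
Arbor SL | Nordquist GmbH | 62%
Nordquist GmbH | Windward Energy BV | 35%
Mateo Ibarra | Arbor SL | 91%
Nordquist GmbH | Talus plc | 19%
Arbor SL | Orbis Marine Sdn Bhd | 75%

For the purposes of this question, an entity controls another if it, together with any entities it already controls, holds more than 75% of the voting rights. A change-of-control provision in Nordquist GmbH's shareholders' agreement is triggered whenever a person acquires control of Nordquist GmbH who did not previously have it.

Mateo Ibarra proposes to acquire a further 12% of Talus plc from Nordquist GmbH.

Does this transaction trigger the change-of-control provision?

No

The purchase adds only to Mateo's holdings (Nordquist's stake shrinks), so Mateo is the only person who could newly come to control Nordquist.
Mateo holds 100% of Everline, so Mateo controls Everline.
Mateo holds 91% of Arbor, so Mateo controls Arbor.
Arbor and Everline together hold 62% + 30% = 92% of Nordquist, so Mateo controls Nordquist.
So Mateo already controls Nordquist before the transaction.
After the purchase, Mateo's direct stake in Talus rises to 8% + 12% = 20%, and Nordquist's stake falls to 7%.
Mateo controlled Nordquist already, so this is not a new person acquiring control; every other person's position is unchanged or reduced.
No new person acquires control, so the clause is not triggered.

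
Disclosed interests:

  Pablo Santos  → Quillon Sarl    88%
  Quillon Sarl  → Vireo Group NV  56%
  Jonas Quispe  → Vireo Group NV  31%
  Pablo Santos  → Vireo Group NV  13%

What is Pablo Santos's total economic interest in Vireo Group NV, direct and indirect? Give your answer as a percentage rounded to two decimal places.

62.28%

Pablo reaches Vireo along 2 paths.
Via Quillon: 88% × 56% = 49.28%.
Direct stake: 13% = 13%.
Total: 49.28% + 13% = 62.28%.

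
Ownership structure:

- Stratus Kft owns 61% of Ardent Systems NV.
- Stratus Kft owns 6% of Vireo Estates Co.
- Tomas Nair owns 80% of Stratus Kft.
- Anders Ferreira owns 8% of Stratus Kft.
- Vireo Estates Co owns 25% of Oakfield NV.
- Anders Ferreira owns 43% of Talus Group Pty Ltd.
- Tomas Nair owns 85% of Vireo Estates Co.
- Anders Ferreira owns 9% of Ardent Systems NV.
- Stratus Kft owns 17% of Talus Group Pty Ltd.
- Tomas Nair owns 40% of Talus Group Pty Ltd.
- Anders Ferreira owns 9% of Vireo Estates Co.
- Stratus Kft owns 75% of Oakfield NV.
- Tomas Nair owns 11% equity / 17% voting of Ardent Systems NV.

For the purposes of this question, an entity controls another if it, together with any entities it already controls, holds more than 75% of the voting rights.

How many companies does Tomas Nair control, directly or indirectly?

Tomas holds 80% of Stratus, so Tomas controls Stratus.
Stratus and Tomas together hold 6% + 85% = 91% of Vireo, so Tomas controls Vireo.
Stratus and Tomas together hold 61% + 17% = 78% of Ardent, so Tomas controls Ardent.
Vireo and Stratus together hold 25% + 75% = 100% of Oakfield, so Tomas controls Oakfield.
No other company's threshold is met.
Tomas controls 4 companies.

4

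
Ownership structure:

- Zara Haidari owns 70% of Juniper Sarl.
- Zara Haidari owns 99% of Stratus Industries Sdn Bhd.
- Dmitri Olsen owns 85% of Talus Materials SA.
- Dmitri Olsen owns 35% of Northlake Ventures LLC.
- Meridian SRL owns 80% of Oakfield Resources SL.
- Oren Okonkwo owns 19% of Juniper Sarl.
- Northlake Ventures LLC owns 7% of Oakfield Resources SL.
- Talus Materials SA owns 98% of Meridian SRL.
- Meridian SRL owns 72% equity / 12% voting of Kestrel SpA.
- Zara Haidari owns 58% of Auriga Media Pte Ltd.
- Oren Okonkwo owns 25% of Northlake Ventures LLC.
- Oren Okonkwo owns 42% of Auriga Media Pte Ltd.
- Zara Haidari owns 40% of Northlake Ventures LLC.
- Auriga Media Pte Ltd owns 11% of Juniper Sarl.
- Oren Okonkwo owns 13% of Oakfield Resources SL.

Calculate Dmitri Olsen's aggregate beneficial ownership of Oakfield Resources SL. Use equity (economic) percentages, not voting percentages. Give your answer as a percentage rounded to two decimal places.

Dmitri reaches Oakfield along 2 paths.
Via Northlake: 35% × 7% = 2.45%.
Via Talus → Meridian: 85% × 98% × 80% = 66.64%.
Total: 2.45% + 66.64% = 69.09%.

69.09%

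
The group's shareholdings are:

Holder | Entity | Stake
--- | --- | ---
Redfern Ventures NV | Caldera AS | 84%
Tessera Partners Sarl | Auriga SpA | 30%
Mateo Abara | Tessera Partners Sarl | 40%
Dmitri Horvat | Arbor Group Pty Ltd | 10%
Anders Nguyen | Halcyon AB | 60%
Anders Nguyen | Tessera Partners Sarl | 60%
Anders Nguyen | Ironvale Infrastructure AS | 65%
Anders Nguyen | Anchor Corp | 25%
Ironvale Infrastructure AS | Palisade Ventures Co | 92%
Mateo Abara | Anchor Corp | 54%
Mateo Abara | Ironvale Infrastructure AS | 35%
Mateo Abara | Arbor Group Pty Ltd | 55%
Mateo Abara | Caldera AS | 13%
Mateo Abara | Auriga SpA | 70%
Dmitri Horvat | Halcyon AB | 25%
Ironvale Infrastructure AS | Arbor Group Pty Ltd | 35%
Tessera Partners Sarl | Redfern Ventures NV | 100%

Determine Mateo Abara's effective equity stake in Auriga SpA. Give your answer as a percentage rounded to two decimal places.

Mateo reaches Auriga along 2 paths.
Via Tessera: 40% × 30% = 12%.
Direct stake: 70% = 70%.
Total: 12% + 70% = 82%.
Rounded: 82.00%.

82.00%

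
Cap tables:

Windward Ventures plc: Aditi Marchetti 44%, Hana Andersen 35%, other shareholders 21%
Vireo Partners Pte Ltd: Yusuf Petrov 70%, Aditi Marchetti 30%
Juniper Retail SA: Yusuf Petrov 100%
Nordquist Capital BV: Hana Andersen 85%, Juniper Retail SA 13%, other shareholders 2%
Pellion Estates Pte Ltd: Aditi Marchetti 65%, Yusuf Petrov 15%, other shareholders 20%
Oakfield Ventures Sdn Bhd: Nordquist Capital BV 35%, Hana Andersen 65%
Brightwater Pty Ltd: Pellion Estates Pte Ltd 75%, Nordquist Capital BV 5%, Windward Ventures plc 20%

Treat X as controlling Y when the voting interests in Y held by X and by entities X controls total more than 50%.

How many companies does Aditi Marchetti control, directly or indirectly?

Aditi holds 65% of Pellion, so Aditi controls Pellion.
Pellion holds 75% of Brightwater, so Aditi controls Brightwater.
No other company's threshold is met.
Aditi controls 2 companies.

2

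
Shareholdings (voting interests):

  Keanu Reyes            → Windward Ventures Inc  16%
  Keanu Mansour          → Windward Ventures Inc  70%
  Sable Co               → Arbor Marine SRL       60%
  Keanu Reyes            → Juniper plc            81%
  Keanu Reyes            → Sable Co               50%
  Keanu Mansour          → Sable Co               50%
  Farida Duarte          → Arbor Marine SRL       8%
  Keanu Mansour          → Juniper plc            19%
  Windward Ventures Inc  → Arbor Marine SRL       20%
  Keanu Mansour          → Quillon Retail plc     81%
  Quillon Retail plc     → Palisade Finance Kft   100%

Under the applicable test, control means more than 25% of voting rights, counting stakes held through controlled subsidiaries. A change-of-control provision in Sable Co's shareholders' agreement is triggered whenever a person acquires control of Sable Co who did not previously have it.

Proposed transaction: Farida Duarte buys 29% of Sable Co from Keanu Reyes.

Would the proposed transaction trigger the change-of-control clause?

The purchase adds only to Farida's holdings (Keanu Reyes's stake shrinks), so Farida is the only person who could newly come to control Sable.
Farida's largest direct stake is 8% in Arbor, which does not meet the threshold, so Farida controls no company.
Neither Farida nor any entity Farida controls holds any voting interest in Sable.
So before the transaction, Farida does not control Sable.
After the purchase, Farida holds 29% of Sable directly, and Keanu Reyes's stake falls to 21%.
Farida holds 29% of Sable, so Farida controls Sable.
Farida did not control Sable before and does after, so the clause is triggered.

Yes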